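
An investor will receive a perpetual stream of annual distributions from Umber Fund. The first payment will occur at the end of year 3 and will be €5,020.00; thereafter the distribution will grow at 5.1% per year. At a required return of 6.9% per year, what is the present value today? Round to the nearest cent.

Value at end of year 2: C₁ / (r − g) = €5,020.00 / (0.069 − 0.051) = €278,888.8889
Discount to today: PV = €278,888.8889 / (1 + 0.069)^2 = €278,888.8889 / 1.142761 = €244,048.31

€244048.31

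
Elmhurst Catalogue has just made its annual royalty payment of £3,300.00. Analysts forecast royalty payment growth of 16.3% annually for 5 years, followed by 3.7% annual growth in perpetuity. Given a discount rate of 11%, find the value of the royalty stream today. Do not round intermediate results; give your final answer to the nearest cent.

£78210.18

D_1 = 3837.90000
D_2 = 4463.47770
D_3 = 5191.02457
D_4 = 6037.16157
D_5 = 7021.21890
Terminal value at year 5: TV = D_5×(1+g_2)/(r−g_2) = 7281.00400/0.073 = 99739.78088
P_0 = D_1/(1+r)^1 + D_2/(1+r)^2 + D_3/(1+r)^3 + D_4/(1+r)^4 + D_5/(1+r)^5 + TV/(1+r)^5
    = 3457.56757 + 3622.65863 + 3795.63242 + 3976.86532 + 4166.75168 + 59190.70543 = 78210.18105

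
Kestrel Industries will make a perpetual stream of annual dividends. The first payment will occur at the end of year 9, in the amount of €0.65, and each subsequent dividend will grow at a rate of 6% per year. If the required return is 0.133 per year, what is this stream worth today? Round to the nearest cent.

Value at end of year 8: C₁ / (r − g) = €0.65 / (0.133 − 0.06) = €8.9041
Discount to today: PV = €8.9041 / (1 + 0.133)^8 = €8.9041 / 2.715434 = €3.28

€3.28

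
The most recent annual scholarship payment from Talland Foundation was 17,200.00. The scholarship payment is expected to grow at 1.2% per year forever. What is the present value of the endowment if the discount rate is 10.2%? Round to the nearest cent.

D₁ = D₀ × (1 + g) = 17,200.00 × 1.012 = 17,406.4000
Growing perpetuity: P = D₁ / (r − g) = 17,406.4000 / (0.102 − 0.012) = 193,404.44

193404.44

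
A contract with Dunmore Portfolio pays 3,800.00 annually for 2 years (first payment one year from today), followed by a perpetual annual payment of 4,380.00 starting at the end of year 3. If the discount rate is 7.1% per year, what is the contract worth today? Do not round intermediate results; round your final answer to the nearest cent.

PV of 2-year annuity: 3,800.00 × [1 − (1+0.071)^−2] / 0.071 = 6860.95789
Perpetuity value at year 2: 4,380.00 / 0.071 = 61690.14085
PV of perpetuity: 61690.14085 / (1+0.071)^2 = 53781.98412
Total PV = 6860.95789 + 53781.98412 = 60642.94201

60642.94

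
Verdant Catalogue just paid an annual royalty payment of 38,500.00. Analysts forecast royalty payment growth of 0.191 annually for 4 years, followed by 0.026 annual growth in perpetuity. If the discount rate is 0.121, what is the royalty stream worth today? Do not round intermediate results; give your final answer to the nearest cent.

D_1 = 45853.50000
D_2 = 54611.51850
D_3 = 65042.31853
D_4 = 77465.40137
Terminal value at year 4: TV = D_4×(1+g_2)/(r−g_2) = 79479.50181/0.095 = 836626.33483
P_0 = D_1/(1+r)^1 + D_2/(1+r)^2 + D_3/(1+r)^3 + D_4/(1+r)^4 + TV/(1+r)^4
    = 40904.10348 + 43458.32939 + 46172.05201 + 49055.23099 + 529796.49471 = 709386.21057

709386.21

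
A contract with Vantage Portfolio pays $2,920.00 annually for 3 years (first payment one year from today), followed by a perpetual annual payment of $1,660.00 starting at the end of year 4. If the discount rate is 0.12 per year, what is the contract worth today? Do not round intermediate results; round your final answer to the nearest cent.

$16859.64

PV of 3-year annuity: $2,920.00 × [1 − (1+0.12)^−3] / 0.12 = 7013.34730
Perpetuity value at year 3: $1,660.00 / 0.12 = 13833.33333
PV of perpetuity: 13833.33333 / (1+0.12)^3 = 9846.29343
Total PV = 7013.34730 + 9846.29343 = 16859.64073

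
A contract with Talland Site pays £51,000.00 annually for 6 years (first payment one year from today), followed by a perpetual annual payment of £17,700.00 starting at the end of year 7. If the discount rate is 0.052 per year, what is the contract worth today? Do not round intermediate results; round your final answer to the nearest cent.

£508329.46

PV of 6-year annuity: £51,000.00 × [1 − (1+0.052)^−6] / 0.052 = 257212.82367
Perpetuity value at year 6: £17,700.00 / 0.052 = 340384.61538
PV of perpetuity: 340384.61538 / (1+0.052)^6 = 251116.63540
Total PV = 257212.82367 + 251116.63540 = 508329.45908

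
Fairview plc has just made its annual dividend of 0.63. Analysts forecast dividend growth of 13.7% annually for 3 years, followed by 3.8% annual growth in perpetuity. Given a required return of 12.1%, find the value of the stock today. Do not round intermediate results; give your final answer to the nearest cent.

D_1 = 0.71631
D_2 = 0.81444
D_3 = 0.92602
Terminal value at year 3: TV = D_3×(1+g_2)/(r−g_2) = 0.96121/0.083 = 11.58087
P_0 = D_1/(1+r)^1 + D_2/(1+r)^2 + D_3/(1+r)^3 + TV/(1+r)^3
    = 0.63899 + 0.64811 + 0.65736 + 8.22099 = 10.16546

10.17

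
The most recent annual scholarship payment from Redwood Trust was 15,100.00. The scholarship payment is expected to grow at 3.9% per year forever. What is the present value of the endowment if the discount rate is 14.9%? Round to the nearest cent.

142626.36

D₁ = D₀ × (1 + g) = 15,100.00 × 1.039 = 15,688.9000
Growing perpetuity: P = D₁ / (r − g) = 15,688.9000 / (0.149 − 0.039) = 142,626.36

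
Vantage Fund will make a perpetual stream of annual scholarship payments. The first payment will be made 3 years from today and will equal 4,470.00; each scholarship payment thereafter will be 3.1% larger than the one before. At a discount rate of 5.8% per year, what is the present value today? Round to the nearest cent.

Value at end of year 2: C₁ / (r − g) = 4,470.00 / (0.058 − 0.031) = 165,555.5556
Discount to today: PV = 165,555.5556 / (1 + 0.058)^2 = 165,555.5556 / 1.119364 = 147,901.45

147901.45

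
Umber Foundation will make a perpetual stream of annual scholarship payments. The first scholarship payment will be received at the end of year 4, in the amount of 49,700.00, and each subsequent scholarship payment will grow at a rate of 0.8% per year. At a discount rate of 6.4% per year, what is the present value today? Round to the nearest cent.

736789.58

Value at end of year 3: C₁ / (r − g) = 49,700.00 / (0.064 − 0.008) = 887,500.0000
Discount to today: PV = 887,500.0000 / (1 + 0.064)^3 = 887,500.0000 / 1.204550 = 736,789.58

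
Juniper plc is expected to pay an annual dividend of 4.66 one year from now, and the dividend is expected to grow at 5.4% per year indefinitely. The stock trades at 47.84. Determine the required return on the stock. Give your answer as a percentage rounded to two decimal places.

P = D₁/(r − g) ⇒ r = D₁/P + g = 4.6600/47.84 + 0.054 = 0.097408 + 0.054 = 0.151408

15.14%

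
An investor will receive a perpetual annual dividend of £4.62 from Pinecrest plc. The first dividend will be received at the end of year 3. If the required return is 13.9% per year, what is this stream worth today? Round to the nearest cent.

Value at end of year 2: C / r = £4.62 / 0.139 = £33.2374
Discount to today: PV = £33.2374 / (1 + 0.139)^2 = £33.2374 / 1.297321 = £25.62

£25.62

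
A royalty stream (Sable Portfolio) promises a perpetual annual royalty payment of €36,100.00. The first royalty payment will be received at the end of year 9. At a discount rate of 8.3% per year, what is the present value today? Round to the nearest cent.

€229827.22

Value at end of year 8: C / r = €36,100.00 / 0.083 = €434,939.7590
Discount to today: PV = €434,939.7590 / (1 + 0.083)^8 = €434,939.7590 / 1.892464 = €229,827.22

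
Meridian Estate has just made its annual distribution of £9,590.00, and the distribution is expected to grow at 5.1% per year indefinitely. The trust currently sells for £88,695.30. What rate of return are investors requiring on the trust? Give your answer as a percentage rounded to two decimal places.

D₁ = £9,590.00 × 1.051 = £10,079.0900
P = D₁/(r − g) ⇒ r = D₁/P + g = £10,079.0900/£88,695.30 + 0.051 = 0.113637 + 0.051 = 0.164637

16.46%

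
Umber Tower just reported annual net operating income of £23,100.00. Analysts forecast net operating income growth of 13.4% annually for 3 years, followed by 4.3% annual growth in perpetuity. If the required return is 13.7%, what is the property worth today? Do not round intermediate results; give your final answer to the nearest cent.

D_1 = 26195.40000
D_2 = 29705.58360
D_3 = 33686.13180
Terminal value at year 3: TV = D_3×(1+g_2)/(r−g_2) = 35134.63547/0.094 = 373772.71776
P_0 = D_1/(1+r)^1 + D_2/(1+r)^2 + D_3/(1+r)^3 + TV/(1+r)^3
    = 23039.05013 + 22978.26108 + 22917.63242 + 254288.19807 = 323223.14171

£323223.14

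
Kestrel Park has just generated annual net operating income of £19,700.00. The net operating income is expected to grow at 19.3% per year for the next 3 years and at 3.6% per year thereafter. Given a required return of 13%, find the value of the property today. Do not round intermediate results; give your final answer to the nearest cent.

£321434.27

D_1 = 23502.10000
D_2 = 28038.00530
D_3 = 33449.34032
Terminal value at year 3: TV = D_3×(1+g_2)/(r−g_2) = 34653.51657/0.094 = 368654.43164
P_0 = D_1/(1+r)^1 + D_2/(1+r)^2 + D_3/(1+r)^3 + TV/(1+r)^3
    = 20798.31858 + 21957.87086 + 23182.07074 + 255496.01368 = 321434.27386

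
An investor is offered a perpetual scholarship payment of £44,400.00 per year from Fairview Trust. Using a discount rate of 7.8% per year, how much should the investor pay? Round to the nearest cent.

Level perpetuity: PV = C / r = £44,400.00 / 0.078 = £569,230.77

£569230.77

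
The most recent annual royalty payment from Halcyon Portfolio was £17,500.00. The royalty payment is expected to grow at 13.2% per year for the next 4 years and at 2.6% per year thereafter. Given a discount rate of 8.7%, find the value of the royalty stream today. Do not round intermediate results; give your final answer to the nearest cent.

D_1 = 19810.00000
D_2 = 22424.92000
D_3 = 25385.00944
D_4 = 28735.83069
Terminal value at year 4: TV = D_4×(1+g_2)/(r−g_2) = 29482.96228/0.061 = 483327.25056
P_0 = D_1/(1+r)^1 + D_2/(1+r)^2 + D_3/(1+r)^3 + D_4/(1+r)^4 + TV/(1+r)^4
    = 18224.47102 + 18978.93394 + 19764.63038 + 20582.85335 + 346196.84486 = 423747.73355

£423747.73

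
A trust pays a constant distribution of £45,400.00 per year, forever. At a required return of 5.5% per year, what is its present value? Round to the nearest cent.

£825454.55

Level perpetuity: PV = C / r = £45,400.00 / 0.055 = £825,454.55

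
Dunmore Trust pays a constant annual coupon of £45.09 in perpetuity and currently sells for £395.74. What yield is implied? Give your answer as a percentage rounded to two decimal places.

P = C/r ⇒ r = C/P = £45.09/£395.74 = 0.113938

11.39%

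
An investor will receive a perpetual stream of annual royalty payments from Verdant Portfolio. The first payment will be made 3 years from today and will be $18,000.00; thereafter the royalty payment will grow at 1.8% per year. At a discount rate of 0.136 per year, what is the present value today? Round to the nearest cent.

$118204.45

Value at end of year 2: C₁ / (r − g) = $18,000.00 / (0.136 − 0.018) = $152,542.3729
Discount to today: PV = $152,542.3729 / (1 + 0.136)^2 = $152,542.3729 / 1.290496 = $118,204.45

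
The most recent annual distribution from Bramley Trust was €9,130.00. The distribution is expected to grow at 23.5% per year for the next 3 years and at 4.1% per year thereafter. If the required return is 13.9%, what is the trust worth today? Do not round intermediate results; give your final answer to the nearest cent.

D_1 = 11275.55000
D_2 = 13925.30425
D_3 = 17197.75075
Terminal value at year 3: TV = D_3×(1+g_2)/(r−g_2) = 17902.85853/0.098 = 182682.22989
P_0 = D_1/(1+r)^1 + D_2/(1+r)^2 + D_3/(1+r)^3 + TV/(1+r)^3
    = 9899.51712 + 10733.89258 + 11638.59292 + 123630.35944 = 155902.36205

€155902.36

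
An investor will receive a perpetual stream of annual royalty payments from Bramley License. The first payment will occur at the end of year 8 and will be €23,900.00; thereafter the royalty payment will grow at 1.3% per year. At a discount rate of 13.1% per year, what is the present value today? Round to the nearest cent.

€85561.36

Value at end of year 7: C₁ / (r − g) = €23,900.00 / (0.131 − 0.013) = €202,542.3729
Discount to today: PV = €202,542.3729 / (1 + 0.131)^7 = €202,542.3729 / 2.367218 = €85,561.36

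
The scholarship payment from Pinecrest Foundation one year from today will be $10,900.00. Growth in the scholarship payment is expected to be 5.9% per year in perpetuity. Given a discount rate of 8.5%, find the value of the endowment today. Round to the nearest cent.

Growing perpetuity: P = D₁ / (r − g) = $10,900.0000 / (0.085 − 0.059) = $419,230.77

$419230.77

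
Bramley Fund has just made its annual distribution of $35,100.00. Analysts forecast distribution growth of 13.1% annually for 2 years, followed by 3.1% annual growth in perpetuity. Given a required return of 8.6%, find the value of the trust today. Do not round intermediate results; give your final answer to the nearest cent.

$788246.22

D_1 = 39698.10000
D_2 = 44898.55110
Terminal value at year 2: TV = D_2×(1+g_2)/(r−g_2) = 46290.40618/0.055 = 841643.74880
P_0 = D_1/(1+r)^1 + D_2/(1+r)^2 + TV/(1+r)^2
    = 36554.41989 + 38069.10580 + 713622.69229 = 788246.21798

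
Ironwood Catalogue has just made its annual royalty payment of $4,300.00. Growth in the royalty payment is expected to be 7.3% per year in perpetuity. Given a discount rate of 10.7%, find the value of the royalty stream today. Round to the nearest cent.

$135702.94

D₁ = D₀ × (1 + g) = $4,300.00 × 1.073 = $4,613.9000
Growing perpetuity: P = D₁ / (r − g) = $4,613.9000 / (0.107 − 0.073) = $135,702.94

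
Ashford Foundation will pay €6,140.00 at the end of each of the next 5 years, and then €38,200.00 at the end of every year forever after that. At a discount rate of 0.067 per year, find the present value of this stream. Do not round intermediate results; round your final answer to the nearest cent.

€437634.24

PV of 5-year annuity: €6,140.00 × [1 − (1+0.067)^−5] / 0.067 = 25378.73352
Perpetuity value at year 5: €38,200.00 / 0.067 = 570149.25373
PV of perpetuity: 570149.25373 / (1+0.067)^5 = 412255.50447
Total PV = 25378.73352 + 412255.50447 = 437634.23799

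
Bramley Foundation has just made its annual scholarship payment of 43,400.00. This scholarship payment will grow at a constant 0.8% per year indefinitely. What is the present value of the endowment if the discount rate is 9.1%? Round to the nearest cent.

D₁ = D₀ × (1 + g) = 43,400.00 × 1.008 = 43,747.2000
Growing perpetuity: P = D₁ / (r − g) = 43,747.2000 / (0.091 − 0.008) = 527,074.70

527074.70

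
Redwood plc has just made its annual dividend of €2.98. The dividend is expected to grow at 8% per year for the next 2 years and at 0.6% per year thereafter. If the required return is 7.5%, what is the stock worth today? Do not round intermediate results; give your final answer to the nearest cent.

D_1 = 3.21840
D_2 = 3.47587
Terminal value at year 2: TV = D_2×(1+g_2)/(r−g_2) = 3.49673/0.069 = 50.67721
P_0 = D_1/(1+r)^1 + D_2/(1+r)^2 + TV/(1+r)^2
    = 2.99386 + 3.00779 + 43.85264 = 49.85429

€49.85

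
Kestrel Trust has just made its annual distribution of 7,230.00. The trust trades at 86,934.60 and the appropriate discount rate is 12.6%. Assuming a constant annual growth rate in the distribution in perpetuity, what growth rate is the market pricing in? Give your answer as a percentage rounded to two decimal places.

P = D₀(1+g)/(r−g) ⇒ P(r−g) = D₀(1+g) ⇒ g(P+D₀) = P·r − D₀
g = (P·r − D₀)/(P + D₀) = (86,934.60×0.126 − 7,230.00) / (86,934.60 + 7,230.00) = 0.039545

3.95%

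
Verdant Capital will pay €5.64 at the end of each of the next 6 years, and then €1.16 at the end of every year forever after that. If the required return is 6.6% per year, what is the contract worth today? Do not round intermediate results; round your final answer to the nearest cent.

PV of 6-year annuity: €5.64 × [1 − (1+0.066)^−6] / 0.066 = 27.21849
Perpetuity value at year 6: €1.16 / 0.066 = 17.57576
PV of perpetuity: 17.57576 / (1+0.066)^6 = 11.97763
Total PV = 27.21849 + 11.97763 = 39.19612

€39.20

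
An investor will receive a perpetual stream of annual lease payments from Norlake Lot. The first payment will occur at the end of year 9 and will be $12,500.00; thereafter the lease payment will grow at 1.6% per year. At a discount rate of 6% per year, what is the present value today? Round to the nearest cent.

Value at end of year 8: C₁ / (r − g) = $12,500.00 / (0.06 − 0.016) = $284,090.9091
Discount to today: PV = $284,090.9091 / (1 + 0.06)^8 = $284,090.9091 / 1.593848 = $178,242.15

$178242.15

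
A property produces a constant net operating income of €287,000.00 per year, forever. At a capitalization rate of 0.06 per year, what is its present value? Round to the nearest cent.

€4783333.33

Level perpetuity: PV = C / r = €287,000.00 / 0.06 = €4,783,333.33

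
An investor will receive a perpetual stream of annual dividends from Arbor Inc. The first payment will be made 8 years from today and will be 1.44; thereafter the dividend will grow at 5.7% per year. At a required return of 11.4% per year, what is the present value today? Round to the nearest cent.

Value at end of year 7: C₁ / (r − g) = 1.44 / (0.114 − 0.057) = 25.2632
Discount to today: PV = 25.2632 / (1 + 0.114)^7 = 25.2632 / 2.129101 = 11.87

11.87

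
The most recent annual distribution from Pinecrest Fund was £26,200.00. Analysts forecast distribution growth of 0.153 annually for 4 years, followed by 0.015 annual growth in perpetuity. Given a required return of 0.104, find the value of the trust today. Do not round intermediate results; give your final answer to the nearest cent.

D_1 = 30208.60000
D_2 = 34830.51580
D_3 = 40159.58472
D_4 = 46304.00118
Terminal value at year 4: TV = D_4×(1+g_2)/(r−g_2) = 46998.56120/0.089 = 528073.72131
P_0 = D_1/(1+r)^1 + D_2/(1+r)^2 + D_3/(1+r)^3 + D_4/(1+r)^4 + TV/(1+r)^4
    = 27362.86232 + 28577.33719 + 29845.71538 + 31170.38934 + 355482.53009 = 472438.83431

£472438.83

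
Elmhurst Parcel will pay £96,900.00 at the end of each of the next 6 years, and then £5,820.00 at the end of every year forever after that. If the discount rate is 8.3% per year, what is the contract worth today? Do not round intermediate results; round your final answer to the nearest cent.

£487367.66

PV of 6-year annuity: £96,900.00 × [1 − (1+0.083)^−6] / 0.083 = 443909.22170
Perpetuity value at year 6: £5,820.00 / 0.083 = 70120.48193
PV of perpetuity: 70120.48193 / (1+0.083)^6 = 43458.44199
Total PV = 443909.22170 + 43458.44199 = 487367.66369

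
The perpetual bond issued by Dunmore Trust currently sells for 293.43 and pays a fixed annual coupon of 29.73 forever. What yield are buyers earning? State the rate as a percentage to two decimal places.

P = C/r ⇒ r = C/P = 29.73/293.43 = 0.101319

10.13%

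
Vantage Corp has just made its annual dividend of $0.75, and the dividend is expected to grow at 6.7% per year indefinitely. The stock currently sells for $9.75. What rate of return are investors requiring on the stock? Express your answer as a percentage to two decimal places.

14.91%

D₁ = $0.75 × 1.067 = $0.8003
P = D₁/(r − g) ⇒ r = D₁/P + g = $0.8003/$9.75 + 0.067 = 0.082077 + 0.067 = 0.149077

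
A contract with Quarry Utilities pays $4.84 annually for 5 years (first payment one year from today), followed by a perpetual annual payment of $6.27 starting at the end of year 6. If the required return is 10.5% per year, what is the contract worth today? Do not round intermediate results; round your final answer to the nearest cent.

PV of 5-year annuity: $4.84 × [1 − (1+0.105)^−5] / 0.105 = 18.11543
Perpetuity value at year 5: $6.27 / 0.105 = 59.71429
PV of perpetuity: 59.71429 / (1+0.105)^5 = 36.24656
Total PV = 18.11543 + 36.24656 = 54.36200

$54.36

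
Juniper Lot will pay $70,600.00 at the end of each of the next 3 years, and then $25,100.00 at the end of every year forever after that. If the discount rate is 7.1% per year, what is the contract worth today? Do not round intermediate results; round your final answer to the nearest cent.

$472709.68

PV of 3-year annuity: $70,600.00 × [1 − (1+0.071)^−3] / 0.071 = 184938.72600
Perpetuity value at year 3: $25,100.00 / 0.071 = 353521.12676
PV of perpetuity: 353521.12676 / (1+0.071)^3 = 287770.95647
Total PV = 184938.72600 + 287770.95647 = 472709.68247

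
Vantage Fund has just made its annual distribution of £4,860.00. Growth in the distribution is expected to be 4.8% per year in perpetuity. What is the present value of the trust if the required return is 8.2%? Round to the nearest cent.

D₁ = D₀ × (1 + g) = £4,860.00 × 1.048 = £5,093.2800
Growing perpetuity: P = D₁ / (r − g) = £5,093.2800 / (0.082 − 0.048) = £149,802.35

£149802.35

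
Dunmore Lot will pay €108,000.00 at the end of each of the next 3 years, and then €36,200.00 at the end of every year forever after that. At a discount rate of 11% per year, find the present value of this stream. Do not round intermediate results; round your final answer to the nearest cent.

€504549.63

PV of 3-year annuity: €108,000.00 × [1 − (1+0.11)^−3] / 0.11 = 263921.18927
Perpetuity value at year 3: €36,200.00 / 0.11 = 329090.90909
PV of perpetuity: 329090.90909 / (1+0.11)^3 = 240628.43639
Total PV = 263921.18927 + 240628.43639 = 504549.62566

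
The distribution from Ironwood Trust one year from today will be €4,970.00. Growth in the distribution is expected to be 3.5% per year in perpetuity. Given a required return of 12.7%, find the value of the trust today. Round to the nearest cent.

€54021.74

Growing perpetuity: P = D₁ / (r − g) = €4,970.0000 / (0.127 − 0.035) = €54,021.74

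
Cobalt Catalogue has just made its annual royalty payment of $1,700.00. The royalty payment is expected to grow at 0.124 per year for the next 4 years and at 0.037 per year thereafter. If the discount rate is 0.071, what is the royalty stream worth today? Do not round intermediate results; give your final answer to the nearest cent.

$70584.73

D_1 = 1910.80000
D_2 = 2147.73920
D_3 = 2414.05886
D_4 = 2713.40216
Terminal value at year 4: TV = D_4×(1+g_2)/(r−g_2) = 2813.79804/0.034 = 82758.76587
P_0 = D_1/(1+r)^1 + D_2/(1+r)^2 + D_3/(1+r)^3 + D_4/(1+r)^4 + TV/(1+r)^4
    = 1784.12698 + 1872.41711 + 1965.07641 + 2062.32109 + 62900.79324 = 70584.73484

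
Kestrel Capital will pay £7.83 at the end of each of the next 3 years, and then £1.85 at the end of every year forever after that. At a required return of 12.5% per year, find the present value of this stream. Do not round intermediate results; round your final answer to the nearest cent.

£29.04

PV of 3-year annuity: £7.83 × [1 − (1+0.125)^−3] / 0.125 = 18.64593
Perpetuity value at year 3: £1.85 / 0.125 = 14.80000
PV of perpetuity: 14.80000 / (1+0.125)^3 = 10.39451
Total PV = 18.64593 + 10.39451 = 29.04044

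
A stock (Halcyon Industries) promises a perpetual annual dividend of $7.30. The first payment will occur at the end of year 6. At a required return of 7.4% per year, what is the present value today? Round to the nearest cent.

Value at end of year 5: C / r = $7.30 / 0.074 = $98.6486
Discount to today: PV = $98.6486 / (1 + 0.074)^5 = $98.6486 / 1.428964 = $69.04

$69.04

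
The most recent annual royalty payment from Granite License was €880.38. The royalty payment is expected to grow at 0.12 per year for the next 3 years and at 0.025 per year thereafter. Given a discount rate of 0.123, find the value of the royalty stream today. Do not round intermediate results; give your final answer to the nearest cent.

€11761.51

D_1 = 986.02560
D_2 = 1104.34867
D_3 = 1236.87051
Terminal value at year 3: TV = D_3×(1+g_2)/(r−g_2) = 1267.79228/0.098 = 12936.65587
P_0 = D_1/(1+r)^1 + D_2/(1+r)^2 + D_3/(1+r)^3 + TV/(1+r)^3
    = 878.02814 + 875.68256 + 873.34325 + 9134.45744 = 11761.51139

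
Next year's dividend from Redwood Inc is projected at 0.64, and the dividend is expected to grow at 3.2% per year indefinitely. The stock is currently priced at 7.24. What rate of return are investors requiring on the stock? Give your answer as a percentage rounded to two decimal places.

12.04%

P = D₁/(r − g) ⇒ r = D₁/P + g = 0.6400/7.24 + 0.032 = 0.088398 + 0.032 = 0.120398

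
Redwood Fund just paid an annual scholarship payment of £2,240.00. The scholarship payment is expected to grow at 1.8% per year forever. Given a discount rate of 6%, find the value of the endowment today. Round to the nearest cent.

£54293.33

D₁ = D₀ × (1 + g) = £2,240.00 × 1.018 = £2,280.3200
Growing perpetuity: P = D₁ / (r − g) = £2,280.3200 / (0.06 − 0.018) = £54,293.33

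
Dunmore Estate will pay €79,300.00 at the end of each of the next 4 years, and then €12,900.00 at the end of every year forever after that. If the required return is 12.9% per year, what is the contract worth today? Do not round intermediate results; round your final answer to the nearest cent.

€297915.97

PV of 4-year annuity: €79,300.00 × [1 − (1+0.129)^−4] / 0.129 = 236366.51066
Perpetuity value at year 4: €12,900.00 / 0.129 = 100000.00000
PV of perpetuity: 100000.00000 / (1+0.129)^4 = 61549.45791
Total PV = 236366.51066 + 61549.45791 = 297915.96858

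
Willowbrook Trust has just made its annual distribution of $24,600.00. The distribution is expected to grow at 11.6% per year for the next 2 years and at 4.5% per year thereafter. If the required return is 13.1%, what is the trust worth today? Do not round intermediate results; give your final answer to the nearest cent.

D_1 = 27453.60000
D_2 = 30638.21760
Terminal value at year 2: TV = D_2×(1+g_2)/(r−g_2) = 32016.93739/0.086 = 372289.96967
P_0 = D_1/(1+r)^1 + D_2/(1+r)^2 + TV/(1+r)^2
    = 24273.74005 + 23951.80716 + 291042.30795 = 339267.85516

$339267.86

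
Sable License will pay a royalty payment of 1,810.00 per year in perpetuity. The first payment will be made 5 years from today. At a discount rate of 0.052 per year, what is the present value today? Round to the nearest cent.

28419.23

Value at end of year 4: C / r = 1,810.00 / 0.052 = 34,807.6923
Discount to today: PV = 34,807.6923 / (1 + 0.052)^4 = 34,807.6923 / 1.224794 = 28,419.23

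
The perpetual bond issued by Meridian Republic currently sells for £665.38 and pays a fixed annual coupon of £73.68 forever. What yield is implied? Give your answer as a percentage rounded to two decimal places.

11.07%

P = C/r ⇒ r = C/P = £73.68/£665.38 = 0.110734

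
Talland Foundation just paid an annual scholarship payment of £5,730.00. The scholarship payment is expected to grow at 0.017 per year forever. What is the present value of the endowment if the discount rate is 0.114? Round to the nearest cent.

D₁ = D₀ × (1 + g) = £5,730.00 × 1.017 = £5,827.4100
Growing perpetuity: P = D₁ / (r − g) = £5,827.4100 / (0.114 − 0.017) = £60,076.39

£60076.39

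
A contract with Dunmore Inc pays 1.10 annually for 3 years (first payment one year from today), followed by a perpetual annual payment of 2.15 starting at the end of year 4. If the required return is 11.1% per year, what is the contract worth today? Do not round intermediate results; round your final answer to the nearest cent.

PV of 3-year annuity: 1.10 × [1 − (1+0.111)^−3] / 0.111 = 2.68342
Perpetuity value at year 3: 2.15 / 0.111 = 19.36937
PV of perpetuity: 19.36937 / (1+0.111)^3 = 14.12451
Total PV = 2.68342 + 14.12451 = 16.80793

16.81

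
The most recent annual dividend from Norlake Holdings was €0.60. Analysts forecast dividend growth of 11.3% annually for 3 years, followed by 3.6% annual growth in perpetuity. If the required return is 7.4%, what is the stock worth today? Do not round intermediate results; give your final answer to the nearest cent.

€20.14

D_1 = 0.66780
D_2 = 0.74326
D_3 = 0.82725
Terminal value at year 3: TV = D_3×(1+g_2)/(r−g_2) = 0.85703/0.038 = 22.55345
P_0 = D_1/(1+r)^1 + D_2/(1+r)^2 + D_3/(1+r)^3 + TV/(1+r)^3
    = 0.62179 + 0.64437 + 0.66777 + 18.20539 = 20.13931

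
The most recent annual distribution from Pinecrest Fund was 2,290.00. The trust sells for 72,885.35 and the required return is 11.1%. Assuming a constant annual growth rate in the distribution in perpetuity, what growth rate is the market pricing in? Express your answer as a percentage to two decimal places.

P = D₀(1+g)/(r−g) ⇒ P(r−g) = D₀(1+g) ⇒ g(P+D₀) = P·r − D₀
g = (P·r − D₀)/(P + D₀) = (72,885.35×0.111 − 2,290.00) / (72,885.35 + 2,290.00) = 0.077157

7.72%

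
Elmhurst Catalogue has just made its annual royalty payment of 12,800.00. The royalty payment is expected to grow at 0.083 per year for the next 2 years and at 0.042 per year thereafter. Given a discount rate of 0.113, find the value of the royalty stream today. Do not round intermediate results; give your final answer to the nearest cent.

202437.39

D_1 = 13862.40000
D_2 = 15012.97920
Terminal value at year 2: TV = D_2×(1+g_2)/(r−g_2) = 15643.52433/0.071 = 220331.32854
P_0 = D_1/(1+r)^1 + D_2/(1+r)^2 + TV/(1+r)^2
    = 12454.98652 + 12119.27260 + 177863.12746 = 202437.38658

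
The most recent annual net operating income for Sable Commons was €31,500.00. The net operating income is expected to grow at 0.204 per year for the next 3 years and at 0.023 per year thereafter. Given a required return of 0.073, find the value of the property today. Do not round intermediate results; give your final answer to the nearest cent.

D_1 = 37926.00000
D_2 = 45662.90400
D_3 = 54978.13642
Terminal value at year 3: TV = D_3×(1+g_2)/(r−g_2) = 56242.63355/0.05 = 1124852.67107
P_0 = D_1/(1+r)^1 + D_2/(1+r)^2 + D_3/(1+r)^3 + TV/(1+r)^3
    = 35345.75955 + 39661.03868 + 44503.15990 + 910534.65147 = 1030044.60959

€1030044.61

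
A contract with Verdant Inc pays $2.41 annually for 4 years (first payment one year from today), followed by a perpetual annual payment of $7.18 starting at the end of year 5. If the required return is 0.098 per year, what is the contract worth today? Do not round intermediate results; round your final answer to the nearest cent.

PV of 4-year annuity: $2.41 × [1 − (1+0.098)^−4] / 0.098 = 7.67257
Perpetuity value at year 4: $7.18 / 0.098 = 73.26531
PV of perpetuity: 73.26531 / (1+0.098)^4 = 50.40679
Total PV = 7.67257 + 50.40679 = 58.07935

$58.08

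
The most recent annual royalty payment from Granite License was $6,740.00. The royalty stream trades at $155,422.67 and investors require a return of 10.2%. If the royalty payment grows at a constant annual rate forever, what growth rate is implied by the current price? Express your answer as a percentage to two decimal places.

5.62%

P = D₀(1+g)/(r−g) ⇒ P(r−g) = D₀(1+g) ⇒ g(P+D₀) = P·r − D₀
g = (P·r − D₀)/(P + D₀) = ($155,422.67×0.102 − $6,740.00) / ($155,422.67 + $6,740.00) = 0.056197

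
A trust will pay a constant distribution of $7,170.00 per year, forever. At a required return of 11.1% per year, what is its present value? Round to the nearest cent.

$64594.59

Level perpetuity: PV = C / r = $7,170.00 / 0.111 = $64,594.59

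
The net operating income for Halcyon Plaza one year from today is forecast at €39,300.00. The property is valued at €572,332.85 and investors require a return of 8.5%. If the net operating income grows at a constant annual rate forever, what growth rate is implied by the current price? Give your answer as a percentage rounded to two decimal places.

P = D₁/(r−g) ⇒ g = r − D₁/P = 0.085 − €39,300.00/€572,332.85 = 0.016334

1.63%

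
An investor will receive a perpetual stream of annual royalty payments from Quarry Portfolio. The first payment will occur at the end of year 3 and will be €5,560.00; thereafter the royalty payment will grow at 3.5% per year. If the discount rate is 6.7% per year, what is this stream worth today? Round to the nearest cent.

Value at end of year 2: C₁ / (r − g) = €5,560.00 / (0.067 − 0.035) = €173,750.0000
Discount to today: PV = €173,750.0000 / (1 + 0.067)^2 = €173,750.0000 / 1.138489 = €152,614.56

€152614.56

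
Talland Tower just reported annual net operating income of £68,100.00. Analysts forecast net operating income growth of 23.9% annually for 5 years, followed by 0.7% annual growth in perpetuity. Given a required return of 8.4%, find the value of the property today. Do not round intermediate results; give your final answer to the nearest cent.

£2254956.32

D_1 = 84375.90000
D_2 = 104541.74010
D_3 = 129527.21598
D_4 = 160484.22060
D_5 = 198839.94933
Terminal value at year 5: TV = D_5×(1+g_2)/(r−g_2) = 200231.82897/0.077 = 2600413.36330
P_0 = D_1/(1+r)^1 + D_2/(1+r)^2 + D_3/(1+r)^3 + D_4/(1+r)^4 + D_5/(1+r)^5 + TV/(1+r)^5
    = 77837.54613 + 88967.45355 + 101688.81453 + 116229.18930 + 132848.67670 + 1737384.64205 = 2254956.32225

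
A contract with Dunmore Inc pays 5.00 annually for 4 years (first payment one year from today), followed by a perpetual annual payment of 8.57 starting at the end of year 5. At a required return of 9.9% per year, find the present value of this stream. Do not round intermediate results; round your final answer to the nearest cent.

75.22

PV of 4-year annuity: 5.00 × [1 − (1+0.099)^−4] / 0.099 = 15.88370
Perpetuity value at year 4: 8.57 / 0.099 = 86.56566
PV of perpetuity: 86.56566 / (1+0.099)^4 = 59.34100
Total PV = 15.88370 + 59.34100 = 75.22470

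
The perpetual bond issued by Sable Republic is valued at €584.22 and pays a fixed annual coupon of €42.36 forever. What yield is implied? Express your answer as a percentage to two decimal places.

P = C/r ⇒ r = C/P = €42.36/€584.22 = 0.072507

7.25%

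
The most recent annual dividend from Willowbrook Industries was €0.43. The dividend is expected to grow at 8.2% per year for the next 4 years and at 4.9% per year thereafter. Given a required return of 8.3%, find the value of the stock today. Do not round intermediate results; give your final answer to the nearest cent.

€14.93

D_1 = 0.46526
D_2 = 0.50341
D_3 = 0.54469
D_4 = 0.58936
Terminal value at year 4: TV = D_4×(1+g_2)/(r−g_2) = 0.61823/0.034 = 18.18336
P_0 = D_1/(1+r)^1 + D_2/(1+r)^2 + D_3/(1+r)^3 + D_4/(1+r)^4 + TV/(1+r)^4
    = 0.42960 + 0.42921 + 0.42881 + 0.42841 + 13.21783 = 14.93387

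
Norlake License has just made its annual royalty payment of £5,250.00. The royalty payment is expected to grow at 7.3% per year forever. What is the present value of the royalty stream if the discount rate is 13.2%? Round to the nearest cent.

£95478.81

D₁ = D₀ × (1 + g) = £5,250.00 × 1.073 = £5,633.2500
Growing perpetuity: P = D₁ / (r − g) = £5,633.2500 / (0.132 − 0.073) = £95,478.81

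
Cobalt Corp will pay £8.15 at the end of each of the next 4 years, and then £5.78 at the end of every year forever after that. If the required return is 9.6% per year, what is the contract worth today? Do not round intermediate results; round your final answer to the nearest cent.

£67.79

PV of 4-year annuity: £8.15 × [1 − (1+0.096)^−4] / 0.096 = 26.05970
Perpetuity value at year 4: £5.78 / 0.096 = 60.20833
PV of perpetuity: 60.20833 / (1+0.096)^4 = 41.72673
Total PV = 26.05970 + 41.72673 = 67.78643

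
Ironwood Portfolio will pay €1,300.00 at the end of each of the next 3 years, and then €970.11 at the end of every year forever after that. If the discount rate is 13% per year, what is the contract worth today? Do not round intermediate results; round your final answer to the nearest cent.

PV of 3-year annuity: €1,300.00 × [1 − (1+0.13)^−3] / 0.13 = 3069.49838
Perpetuity value at year 3: €970.11 / 0.13 = 7462.38462
PV of perpetuity: 7462.38462 / (1+0.13)^3 = 5171.80687
Total PV = 3069.49838 + 5171.80687 = 8241.30525

€8241.31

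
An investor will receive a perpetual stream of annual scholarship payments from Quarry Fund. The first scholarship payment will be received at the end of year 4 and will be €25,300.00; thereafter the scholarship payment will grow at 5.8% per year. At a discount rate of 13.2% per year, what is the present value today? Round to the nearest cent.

Value at end of year 3: C₁ / (r − g) = €25,300.00 / (0.132 − 0.058) = €341,891.8919
Discount to today: PV = €341,891.8919 / (1 + 0.132)^3 = €341,891.8919 / 1.450572 = €235,694.54

€235694.54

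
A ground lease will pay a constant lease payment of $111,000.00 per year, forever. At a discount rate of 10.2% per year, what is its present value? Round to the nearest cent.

$1088235.29

Level perpetuity: PV = C / r = $111,000.00 / 0.102 = $1,088,235.29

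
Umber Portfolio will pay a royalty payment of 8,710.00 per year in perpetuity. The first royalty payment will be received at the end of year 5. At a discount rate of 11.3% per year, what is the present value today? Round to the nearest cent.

50229.52

Value at end of year 4: C / r = 8,710.00 / 0.113 = 77,079.6460
Discount to today: PV = 77,079.6460 / (1 + 0.113)^4 = 77,079.6460 / 1.534549 = 50,229.52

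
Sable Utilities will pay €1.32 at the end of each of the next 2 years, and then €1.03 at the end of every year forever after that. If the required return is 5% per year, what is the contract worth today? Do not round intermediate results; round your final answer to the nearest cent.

€21.14

PV of 2-year annuity: €1.32 × [1 − (1+0.05)^−2] / 0.05 = 2.45442
Perpetuity value at year 2: €1.03 / 0.05 = 20.60000
PV of perpetuity: 20.60000 / (1+0.05)^2 = 18.68481
Total PV = 2.45442 + 18.68481 = 21.13923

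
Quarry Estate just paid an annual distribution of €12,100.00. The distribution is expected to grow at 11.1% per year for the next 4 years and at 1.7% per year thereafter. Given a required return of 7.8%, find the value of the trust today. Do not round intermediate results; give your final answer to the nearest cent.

D_1 = 13443.10000
D_2 = 14935.28410
D_3 = 16593.10064
D_4 = 18434.93481
Terminal value at year 4: TV = D_4×(1+g_2)/(r−g_2) = 18748.32870/0.061 = 307349.65078
P_0 = D_1/(1+r)^1 + D_2/(1+r)^2 + D_3/(1+r)^3 + D_4/(1+r)^4 + TV/(1+r)^4
    = 12470.40816 + 12852.15535 + 13245.58868 + 13651.06588 + 227592.36071 = 279811.57879

€279811.58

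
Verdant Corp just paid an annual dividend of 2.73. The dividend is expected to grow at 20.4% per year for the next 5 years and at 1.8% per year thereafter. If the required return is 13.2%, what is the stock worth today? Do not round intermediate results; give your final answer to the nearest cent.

D_1 = 3.28692
D_2 = 3.95745
D_3 = 4.76477
D_4 = 5.73679
D_5 = 6.90709
Terminal value at year 5: TV = D_5×(1+g_2)/(r−g_2) = 7.03142/0.114 = 61.67910
P_0 = D_1/(1+r)^1 + D_2/(1+r)^2 + D_3/(1+r)^3 + D_4/(1+r)^4 + D_5/(1+r)^5 + TV/(1+r)^5
    = 2.90364 + 3.08832 + 3.28475 + 3.49368 + 3.71589 + 33.18225 = 49.66854

49.67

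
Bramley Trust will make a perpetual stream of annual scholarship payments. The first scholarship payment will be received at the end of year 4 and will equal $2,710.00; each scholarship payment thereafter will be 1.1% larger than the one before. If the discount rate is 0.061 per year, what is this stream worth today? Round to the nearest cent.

Value at end of year 3: C₁ / (r − g) = $2,710.00 / (0.061 − 0.011) = $54,200.0000
Discount to today: PV = $54,200.0000 / (1 + 0.061)^3 = $54,200.0000 / 1.194390 = $45,378.81

$45378.81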